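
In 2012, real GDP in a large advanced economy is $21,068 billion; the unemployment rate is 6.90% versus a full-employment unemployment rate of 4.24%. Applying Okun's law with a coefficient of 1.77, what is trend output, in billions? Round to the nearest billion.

Unemployment gap = 6.9 - 4.24 = 2.66 points, so output gap = -1.77 × 2.66 = -4.7082%.
Since Y = Y* × (1 + gap/100), Y* = 21068/0.952918 ≈ 22109 billion.

$22,109 billion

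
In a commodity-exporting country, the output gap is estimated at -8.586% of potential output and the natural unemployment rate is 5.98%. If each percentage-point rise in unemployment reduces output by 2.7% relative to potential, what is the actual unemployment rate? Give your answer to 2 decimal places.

From Okun's law, u - u* = -(output gap)/β = -(-8.586)/2.7 = 3.18 points.
So u = 5.98 + 3.18 = 9.16%.

9.16%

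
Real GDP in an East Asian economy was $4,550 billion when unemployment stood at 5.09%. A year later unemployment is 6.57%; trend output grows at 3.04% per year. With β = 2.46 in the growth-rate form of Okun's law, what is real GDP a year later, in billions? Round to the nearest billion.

$4,523 billion

Δu = 6.57 - 5.09 = 1.48 points.
Okun's law (growth form): g_Y = g_Y* - β × Δu = 3.04 - 2.46 × (1.48) = 3.04 - 3.6408 = -0.6008%.
Real GDP in the next year = 4550 × (1 - 0.6008/100) = 4550 × 0.993992 ≈ 4523 billion.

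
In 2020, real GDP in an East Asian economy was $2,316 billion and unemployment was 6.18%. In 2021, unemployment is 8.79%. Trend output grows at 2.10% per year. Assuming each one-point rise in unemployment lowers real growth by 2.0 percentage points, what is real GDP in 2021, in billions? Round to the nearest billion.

Δu = 8.79 - 6.18 = 2.61 points.
Okun's law (growth form): g_Y = g_Y* - β × Δu = 2.10 - 2.0 × (2.61) = 2.1 - 5.22 = -3.12%.
Real GDP in the next year = 2316 × (1 - 3.12/100) = 2316 × 0.9688 ≈ 2244 billion.

$2,244 billion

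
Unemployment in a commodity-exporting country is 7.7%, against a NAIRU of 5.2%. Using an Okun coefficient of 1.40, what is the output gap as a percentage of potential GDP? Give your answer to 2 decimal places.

The unemployment gap is 7.7 - 5.2 = 2.5 percentage points.
Okun's law gives an output gap of -1.4 × 2.5 = -3.5%, i.e. 3.50% below potential.

-3.50%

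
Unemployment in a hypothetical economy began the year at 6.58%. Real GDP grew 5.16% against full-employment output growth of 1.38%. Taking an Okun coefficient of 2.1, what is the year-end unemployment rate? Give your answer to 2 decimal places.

Growth-rate Okun's law: g_Y = g_Y* - β × Δu, so Δu = (g_Y* - g_Y)/β.
Δu = (1.38 - 5.16)/2.1 = -3.78/2.1 = -1.80 percentage points.
Year-end unemployment = 6.58 - 1.8 = 4.78%.

4.78%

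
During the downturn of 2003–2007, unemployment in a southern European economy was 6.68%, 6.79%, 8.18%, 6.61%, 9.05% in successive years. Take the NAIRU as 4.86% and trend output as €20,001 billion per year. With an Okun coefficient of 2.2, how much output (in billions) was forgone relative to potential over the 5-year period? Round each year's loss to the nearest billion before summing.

Year 2003: gap = -2.2 × (6.68 - 4.86) = -4.004%, loss ≈ 20001 × 4.004/100 ≈ 801.
Year 2004: gap = -2.2 × (6.79 - 4.86) = -4.246%, loss ≈ 20001 × 4.246/100 ≈ 849.
Year 2005: gap = -2.2 × (8.18 - 4.86) = -7.304%, loss ≈ 20001 × 7.304/100 ≈ 1461.
Year 2006: gap = -2.2 × (6.61 - 4.86) = -3.85%, loss ≈ 20001 × 3.85/100 ≈ 770.
Year 2007: gap = -2.2 × (9.05 - 4.86) = -9.218%, loss ≈ 20001 × 9.218/100 ≈ 1844.
Total lost output = 801 + 849 + 1461 + 770 + 1844 = 5725 billion.

€5,725 billion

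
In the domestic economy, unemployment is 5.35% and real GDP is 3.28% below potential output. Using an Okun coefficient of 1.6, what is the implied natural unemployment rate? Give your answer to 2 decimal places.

From Okun's law, u - u* = -(output gap)/β = -(-3.28)/1.6 = 2.05 points.
So u* = 5.35 - 2.05 = 3.30%.

3.30%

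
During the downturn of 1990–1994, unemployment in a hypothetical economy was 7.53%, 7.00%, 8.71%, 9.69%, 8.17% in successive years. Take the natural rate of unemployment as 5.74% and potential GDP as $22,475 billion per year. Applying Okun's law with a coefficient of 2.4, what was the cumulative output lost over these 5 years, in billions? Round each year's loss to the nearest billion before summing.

$6,690 billion

Year 1990: gap = -2.4 × (7.53 - 5.74) = -4.296%, loss ≈ 22475 × 4.296/100 ≈ 966.
Year 1991: gap = -2.4 × (7 - 5.74) = -3.024%, loss ≈ 22475 × 3.024/100 ≈ 680.
Year 1992: gap = -2.4 × (8.71 - 5.74) = -7.128%, loss ≈ 22475 × 7.128/100 ≈ 1602.
Year 1993: gap = -2.4 × (9.69 - 5.74) = -9.48%, loss ≈ 22475 × 9.48/100 ≈ 2131.
Year 1994: gap = -2.4 × (8.17 - 5.74) = -5.832%, loss ≈ 22475 × 5.832/100 ≈ 1311.
Total lost output = 966 + 680 + 1602 + 2131 + 1311 = 6690 billion.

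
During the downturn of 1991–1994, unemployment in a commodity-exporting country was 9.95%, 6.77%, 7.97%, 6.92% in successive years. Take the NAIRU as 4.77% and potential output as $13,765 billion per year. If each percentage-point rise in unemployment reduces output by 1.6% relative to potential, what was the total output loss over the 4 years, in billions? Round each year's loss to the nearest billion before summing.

Year 1991: gap = -1.6 × (9.95 - 4.77) = -8.288%, loss ≈ 13765 × 8.288/100 ≈ 1141.
Year 1992: gap = -1.6 × (6.77 - 4.77) = -3.2%, loss ≈ 13765 × 3.2/100 ≈ 440.
Year 1993: gap = -1.6 × (7.97 - 4.77) = -5.12%, loss ≈ 13765 × 5.12/100 ≈ 705.
Year 1994: gap = -1.6 × (6.92 - 4.77) = -3.44%, loss ≈ 13765 × 3.44/100 ≈ 474.
Total lost output = 1141 + 440 + 705 + 474 = 2760 billion.

$2,760 billion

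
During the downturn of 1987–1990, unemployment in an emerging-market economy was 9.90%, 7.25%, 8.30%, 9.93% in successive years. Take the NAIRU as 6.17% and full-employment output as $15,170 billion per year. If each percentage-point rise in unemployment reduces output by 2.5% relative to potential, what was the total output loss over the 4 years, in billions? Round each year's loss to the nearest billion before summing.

$4,059 billion

Year 1987: gap = -2.5 × (9.9 - 6.17) = -9.325%, loss ≈ 15170 × 9.325/100 ≈ 1415.
Year 1988: gap = -2.5 × (7.25 - 6.17) = -2.7%, loss ≈ 15170 × 2.7/100 ≈ 410.
Year 1989: gap = -2.5 × (8.3 - 6.17) = -5.325%, loss ≈ 15170 × 5.325/100 ≈ 808.
Year 1990: gap = -2.5 × (9.93 - 6.17) = -9.4%, loss ≈ 15170 × 9.4/100 ≈ 1426.
Total lost output = 1415 + 410 + 808 + 1426 = 4059 billion.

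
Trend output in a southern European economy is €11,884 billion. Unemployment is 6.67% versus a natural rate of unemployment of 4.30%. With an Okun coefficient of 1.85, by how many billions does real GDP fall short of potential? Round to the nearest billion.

€521 billion

Output gap = -1.85 × (6.67 - 4.3) = -1.85 × 2.37 = -4.3845%.
Actual GDP ≈ 11884 × 0.956155 ≈ 11363 billion, so the shortfall is 11884 - 11363 = 521 billion.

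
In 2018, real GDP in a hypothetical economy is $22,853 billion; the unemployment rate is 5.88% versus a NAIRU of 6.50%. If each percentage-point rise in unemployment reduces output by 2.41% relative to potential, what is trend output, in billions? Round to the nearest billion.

$22,517 billion

Unemployment gap = 5.88 - 6.5 = -0.62 points, so output gap = -2.41 × (-0.62) = 1.4942%.
Since Y = Y* × (1 + gap/100), Y* = 22853/1.014942 ≈ 22517 billion.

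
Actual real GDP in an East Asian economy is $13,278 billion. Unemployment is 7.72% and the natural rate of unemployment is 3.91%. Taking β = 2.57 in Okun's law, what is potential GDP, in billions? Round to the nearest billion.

$14,719 billion

Unemployment gap = 7.72 - 3.91 = 3.81 points, so output gap = -2.57 × 3.81 = -9.7917%.
Since Y = Y* × (1 + gap/100), Y* = 13278/0.902083 ≈ 14719 billion.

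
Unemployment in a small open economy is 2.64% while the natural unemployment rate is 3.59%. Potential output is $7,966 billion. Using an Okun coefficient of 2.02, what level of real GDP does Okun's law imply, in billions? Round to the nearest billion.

$8,119 billion

Unemployment gap = 2.64 - 3.59 = -0.95 points, so the output gap is -2.02 × (-0.95) = 1.919%.
Actual GDP = 7966 × (1 + 1.919/100) = 7966 × 1.01919 ≈ 8119 billion.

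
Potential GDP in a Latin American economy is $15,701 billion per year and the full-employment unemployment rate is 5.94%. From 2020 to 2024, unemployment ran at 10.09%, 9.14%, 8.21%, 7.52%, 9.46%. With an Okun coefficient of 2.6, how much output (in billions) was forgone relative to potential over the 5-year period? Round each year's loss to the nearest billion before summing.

Year 2020: gap = -2.6 × (10.09 - 5.94) = -10.79%, loss ≈ 15701 × 10.79/100 ≈ 1694.
Year 2021: gap = -2.6 × (9.14 - 5.94) = -8.32%, loss ≈ 15701 × 8.32/100 ≈ 1306.
Year 2022: gap = -2.6 × (8.21 - 5.94) = -5.902%, loss ≈ 15701 × 5.902/100 ≈ 927.
Year 2023: gap = -2.6 × (7.52 - 5.94) = -4.108%, loss ≈ 15701 × 4.108/100 ≈ 645.
Year 2024: gap = -2.6 × (9.46 - 5.94) = -9.152%, loss ≈ 15701 × 9.152/100 ≈ 1437.
Total lost output = 1694 + 1306 + 927 + 645 + 1437 = 6009 billion.

$6,009 billion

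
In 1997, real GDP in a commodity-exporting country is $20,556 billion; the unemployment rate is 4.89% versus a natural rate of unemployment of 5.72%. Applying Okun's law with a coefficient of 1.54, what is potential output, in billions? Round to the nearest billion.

$20,297 billion

Unemployment gap = 4.89 - 5.72 = -0.83 points, so output gap = -1.54 × (-0.83) = 1.2782%.
Since Y = Y* × (1 + gap/100), Y* = 20556/1.012782 ≈ 20297 billion.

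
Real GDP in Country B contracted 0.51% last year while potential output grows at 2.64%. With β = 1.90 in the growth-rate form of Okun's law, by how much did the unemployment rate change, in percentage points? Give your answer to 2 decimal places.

1.66 percentage points

Growth-rate Okun's law: g_Y = g_Y* - β × Δu, so Δu = (g_Y* - g_Y)/β.
Δu = (2.64 + 0.51)/1.90 = 3.15/1.90 = 1.66 percentage points.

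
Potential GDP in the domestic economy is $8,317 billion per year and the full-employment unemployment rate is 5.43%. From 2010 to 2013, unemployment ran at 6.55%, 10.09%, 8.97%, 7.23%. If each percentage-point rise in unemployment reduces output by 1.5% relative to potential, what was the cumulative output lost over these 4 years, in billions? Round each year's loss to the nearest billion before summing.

$1,388 billion

Year 2010: gap = -1.5 × (6.55 - 5.43) = -1.68%, loss ≈ 8317 × 1.68/100 ≈ 140.
Year 2011: gap = -1.5 × (10.09 - 5.43) = -6.99%, loss ≈ 8317 × 6.99/100 ≈ 581.
Year 2012: gap = -1.5 × (8.97 - 5.43) = -5.31%, loss ≈ 8317 × 5.31/100 ≈ 442.
Year 2013: gap = -1.5 × (7.23 - 5.43) = -2.7%, loss ≈ 8317 × 2.7/100 ≈ 225.
Total lost output = 140 + 581 + 442 + 225 = 1388 billion.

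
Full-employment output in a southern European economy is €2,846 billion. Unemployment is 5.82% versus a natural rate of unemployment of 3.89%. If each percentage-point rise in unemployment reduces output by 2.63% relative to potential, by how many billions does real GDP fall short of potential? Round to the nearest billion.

Output gap = -2.63 × (5.82 - 3.89) = -2.63 × 1.93 = -5.0759%.
Actual GDP ≈ 2846 × 0.949241 ≈ 2702 billion, so the shortfall is 2846 - 2702 = 144 billion.

€144 billion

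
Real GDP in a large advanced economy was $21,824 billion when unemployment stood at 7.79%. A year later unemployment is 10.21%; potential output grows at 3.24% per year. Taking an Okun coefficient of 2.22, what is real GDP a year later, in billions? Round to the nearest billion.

Δu = 10.21 - 7.79 = 2.42 points.
Okun's law (growth form): g_Y = g_Y* - β × Δu = 3.24 - 2.22 × (2.42) = 3.24 - 5.3724 = -2.1324%.
Real GDP in the next year = 21824 × (1 - 2.1324/100) = 21824 × 0.978676 ≈ 21359 billion.

$21,359 billion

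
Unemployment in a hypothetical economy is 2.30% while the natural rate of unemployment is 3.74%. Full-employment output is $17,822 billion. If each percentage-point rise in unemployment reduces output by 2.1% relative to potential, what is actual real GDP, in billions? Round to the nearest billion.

$18,361 billion

Unemployment gap = 2.3 - 3.74 = -1.44 points, so the output gap is -2.1 × (-1.44) = 3.024%.
Actual GDP = 17822 × (1 + 3.024/100) = 17822 × 1.03024 ≈ 18361 billion.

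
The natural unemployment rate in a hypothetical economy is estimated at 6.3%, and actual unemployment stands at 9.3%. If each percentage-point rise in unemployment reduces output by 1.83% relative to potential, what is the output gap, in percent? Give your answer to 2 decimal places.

-5.49%

The unemployment gap is 9.3 - 6.3 = 3 percentage points.
Okun's law gives an output gap of -1.83 × 3 = -5.49%, i.e. 5.49% below potential.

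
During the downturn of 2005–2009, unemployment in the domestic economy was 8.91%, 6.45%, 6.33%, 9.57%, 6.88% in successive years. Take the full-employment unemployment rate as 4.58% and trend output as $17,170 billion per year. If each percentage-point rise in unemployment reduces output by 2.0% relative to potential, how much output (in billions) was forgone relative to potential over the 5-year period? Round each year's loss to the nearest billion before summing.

Year 2005: gap = -2.0 × (8.91 - 4.58) = -8.66%, loss ≈ 17170 × 8.66/100 ≈ 1487.
Year 2006: gap = -2.0 × (6.45 - 4.58) = -3.74%, loss ≈ 17170 × 3.74/100 ≈ 642.
Year 2007: gap = -2.0 × (6.33 - 4.58) = -3.5%, loss ≈ 17170 × 3.5/100 ≈ 601.
Year 2008: gap = -2.0 × (9.57 - 4.58) = -9.98%, loss ≈ 17170 × 9.98/100 ≈ 1714.
Year 2009: gap = -2.0 × (6.88 - 4.58) = -4.6%, loss ≈ 17170 × 4.6/100 ≈ 790.
Total lost output = 1487 + 642 + 601 + 1714 + 790 = 5234 billion.

$5,234 billion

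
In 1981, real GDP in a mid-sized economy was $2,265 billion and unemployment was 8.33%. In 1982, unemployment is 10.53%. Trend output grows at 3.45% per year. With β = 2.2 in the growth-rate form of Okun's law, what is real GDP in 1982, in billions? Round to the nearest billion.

Δu = 10.53 - 8.33 = 2.2 points.
Okun's law (growth form): g_Y = g_Y* - β × Δu = 3.45 - 2.2 × (2.20) = 3.45 - 4.84 = -1.39%.
Real GDP in the next year = 2265 × (1 - 1.39/100) = 2265 × 0.9861 ≈ 2234 billion.

$2,234 billion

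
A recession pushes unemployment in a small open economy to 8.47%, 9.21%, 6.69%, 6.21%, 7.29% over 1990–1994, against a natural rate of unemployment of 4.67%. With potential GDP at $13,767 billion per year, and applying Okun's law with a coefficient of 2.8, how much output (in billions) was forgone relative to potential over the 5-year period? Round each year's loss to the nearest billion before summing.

Year 1990: gap = -2.8 × (8.47 - 4.67) = -10.64%, loss ≈ 13767 × 10.64/100 ≈ 1465.
Year 1991: gap = -2.8 × (9.21 - 4.67) = -12.712%, loss ≈ 13767 × 12.712/100 ≈ 1750.
Year 1992: gap = -2.8 × (6.69 - 4.67) = -5.656%, loss ≈ 13767 × 5.656/100 ≈ 779.
Year 1993: gap = -2.8 × (6.21 - 4.67) = -4.312%, loss ≈ 13767 × 4.312/100 ≈ 594.
Year 1994: gap = -2.8 × (7.29 - 4.67) = -7.336%, loss ≈ 13767 × 7.336/100 ≈ 1010.
Total lost output = 1465 + 1750 + 779 + 594 + 1010 = 5598 billion.

$5,598 billion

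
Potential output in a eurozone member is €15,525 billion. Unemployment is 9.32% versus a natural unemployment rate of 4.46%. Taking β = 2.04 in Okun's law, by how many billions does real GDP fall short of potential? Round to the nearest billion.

Output gap = -2.04 × (9.32 - 4.46) = -2.04 × 4.86 = -9.9144%.
Actual GDP ≈ 15525 × 0.900856 ≈ 13986 billion, so the shortfall is 15525 - 13986 = 1539 billion.

€1,539 billion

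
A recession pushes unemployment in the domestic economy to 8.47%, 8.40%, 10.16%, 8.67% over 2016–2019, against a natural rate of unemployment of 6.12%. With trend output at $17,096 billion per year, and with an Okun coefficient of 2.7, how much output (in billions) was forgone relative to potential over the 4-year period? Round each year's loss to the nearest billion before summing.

Year 2016: gap = -2.7 × (8.47 - 6.12) = -6.345%, loss ≈ 17096 × 6.345/100 ≈ 1085.
Year 2017: gap = -2.7 × (8.4 - 6.12) = -6.156%, loss ≈ 17096 × 6.156/100 ≈ 1052.
Year 2018: gap = -2.7 × (10.16 - 6.12) = -10.908%, loss ≈ 17096 × 10.908/100 ≈ 1865.
Year 2019: gap = -2.7 × (8.67 - 6.12) = -6.885%, loss ≈ 17096 × 6.885/100 ≈ 1177.
Total lost output = 1085 + 1052 + 1865 + 1177 = 5179 billion.

$5,179 billion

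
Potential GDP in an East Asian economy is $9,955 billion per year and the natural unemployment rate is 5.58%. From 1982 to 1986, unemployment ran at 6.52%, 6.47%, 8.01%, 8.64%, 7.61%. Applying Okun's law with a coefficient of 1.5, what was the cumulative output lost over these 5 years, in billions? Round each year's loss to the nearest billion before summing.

$1,396 billion

Year 1982: gap = -1.5 × (6.52 - 5.58) = -1.41%, loss ≈ 9955 × 1.41/100 ≈ 140.
Year 1983: gap = -1.5 × (6.47 - 5.58) = -1.335%, loss ≈ 9955 × 1.335/100 ≈ 133.
Year 1984: gap = -1.5 × (8.01 - 5.58) = -3.645%, loss ≈ 9955 × 3.645/100 ≈ 363.
Year 1985: gap = -1.5 × (8.64 - 5.58) = -4.59%, loss ≈ 9955 × 4.59/100 ≈ 457.
Year 1986: gap = -1.5 × (7.61 - 5.58) = -3.045%, loss ≈ 9955 × 3.045/100 ≈ 303.
Total lost output = 140 + 133 + 363 + 457 + 303 = 1396 billion.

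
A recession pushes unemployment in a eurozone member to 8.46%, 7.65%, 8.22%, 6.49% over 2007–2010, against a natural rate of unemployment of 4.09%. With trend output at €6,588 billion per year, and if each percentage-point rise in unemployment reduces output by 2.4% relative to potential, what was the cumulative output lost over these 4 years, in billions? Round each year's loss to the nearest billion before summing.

Year 2007: gap = -2.4 × (8.46 - 4.09) = -10.488%, loss ≈ 6588 × 10.488/100 ≈ 691.
Year 2008: gap = -2.4 × (7.65 - 4.09) = -8.544%, loss ≈ 6588 × 8.544/100 ≈ 563.
Year 2009: gap = -2.4 × (8.22 - 4.09) = -9.912%, loss ≈ 6588 × 9.912/100 ≈ 653.
Year 2010: gap = -2.4 × (6.49 - 4.09) = -5.76%, loss ≈ 6588 × 5.76/100 ≈ 379.
Total lost output = 691 + 563 + 653 + 379 = 2286 billion.

€2,286 billion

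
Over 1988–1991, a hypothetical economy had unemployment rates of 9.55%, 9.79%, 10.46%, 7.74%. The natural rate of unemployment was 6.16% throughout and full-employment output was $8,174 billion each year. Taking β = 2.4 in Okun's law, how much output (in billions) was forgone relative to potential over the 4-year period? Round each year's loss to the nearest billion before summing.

$2,531 billion

Year 1988: gap = -2.4 × (9.55 - 6.16) = -8.136%, loss ≈ 8174 × 8.136/100 ≈ 665.
Year 1989: gap = -2.4 × (9.79 - 6.16) = -8.712%, loss ≈ 8174 × 8.712/100 ≈ 712.
Year 1990: gap = -2.4 × (10.46 - 6.16) = -10.32%, loss ≈ 8174 × 10.32/100 ≈ 844.
Year 1991: gap = -2.4 × (7.74 - 6.16) = -3.792%, loss ≈ 8174 × 3.792/100 ≈ 310.
Total lost output = 665 + 712 + 844 + 310 = 2531 billion.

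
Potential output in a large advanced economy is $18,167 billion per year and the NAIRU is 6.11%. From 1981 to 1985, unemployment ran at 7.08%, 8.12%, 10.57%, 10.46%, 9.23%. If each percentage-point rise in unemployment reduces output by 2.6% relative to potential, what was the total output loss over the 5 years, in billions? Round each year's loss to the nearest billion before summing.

$7,043 billion

Year 1981: gap = -2.6 × (7.08 - 6.11) = -2.522%, loss ≈ 18167 × 2.522/100 ≈ 458.
Year 1982: gap = -2.6 × (8.12 - 6.11) = -5.226%, loss ≈ 18167 × 5.226/100 ≈ 949.
Year 1983: gap = -2.6 × (10.57 - 6.11) = -11.596%, loss ≈ 18167 × 11.596/100 ≈ 2107.
Year 1984: gap = -2.6 × (10.46 - 6.11) = -11.31%, loss ≈ 18167 × 11.31/100 ≈ 2055.
Year 1985: gap = -2.6 × (9.23 - 6.11) = -8.112%, loss ≈ 18167 × 8.112/100 ≈ 1474.
Total lost output = 458 + 949 + 2107 + 2055 + 1474 = 7043 billion.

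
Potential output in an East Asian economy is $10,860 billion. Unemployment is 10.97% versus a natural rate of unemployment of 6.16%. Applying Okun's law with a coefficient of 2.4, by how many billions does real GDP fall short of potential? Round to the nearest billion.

$1,254 billion

Output gap = -2.4 × (10.97 - 6.16) = -2.4 × 4.81 = -11.544%.
Actual GDP ≈ 10860 × 0.88456 ≈ 9606 billion, so the shortfall is 10860 - 9606 = 1254 billion.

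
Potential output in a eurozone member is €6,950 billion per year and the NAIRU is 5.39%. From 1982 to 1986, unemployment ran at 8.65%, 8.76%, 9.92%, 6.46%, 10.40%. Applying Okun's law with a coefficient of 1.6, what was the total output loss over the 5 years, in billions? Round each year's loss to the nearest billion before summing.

Year 1982: gap = -1.6 × (8.65 - 5.39) = -5.216%, loss ≈ 6950 × 5.216/100 ≈ 363.
Year 1983: gap = -1.6 × (8.76 - 5.39) = -5.392%, loss ≈ 6950 × 5.392/100 ≈ 375.
Year 1984: gap = -1.6 × (9.92 - 5.39) = -7.248%, loss ≈ 6950 × 7.248/100 ≈ 504.
Year 1985: gap = -1.6 × (6.46 - 5.39) = -1.712%, loss ≈ 6950 × 1.712/100 ≈ 119.
Year 1986: gap = -1.6 × (10.4 - 5.39) = -8.016%, loss ≈ 6950 × 8.016/100 ≈ 557.
Total lost output = 363 + 375 + 504 + 119 + 557 = 1918 billion.

€1,918 billion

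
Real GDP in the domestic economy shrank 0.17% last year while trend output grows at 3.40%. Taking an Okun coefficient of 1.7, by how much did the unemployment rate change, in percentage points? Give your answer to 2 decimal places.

2.10 percentage points

Growth-rate Okun's law: g_Y = g_Y* - β × Δu, so Δu = (g_Y* - g_Y)/β.
Δu = (3.4 + 0.17)/1.7 = 3.57/1.7 = 2.10 percentage points.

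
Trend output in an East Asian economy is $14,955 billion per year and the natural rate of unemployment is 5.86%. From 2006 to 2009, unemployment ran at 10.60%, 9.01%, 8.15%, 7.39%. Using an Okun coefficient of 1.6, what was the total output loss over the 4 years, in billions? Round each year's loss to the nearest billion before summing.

Year 2006: gap = -1.6 × (10.6 - 5.86) = -7.584%, loss ≈ 14955 × 7.584/100 ≈ 1134.
Year 2007: gap = -1.6 × (9.01 - 5.86) = -5.04%, loss ≈ 14955 × 5.04/100 ≈ 754.
Year 2008: gap = -1.6 × (8.15 - 5.86) = -3.664%, loss ≈ 14955 × 3.664/100 ≈ 548.
Year 2009: gap = -1.6 × (7.39 - 5.86) = -2.448%, loss ≈ 14955 × 2.448/100 ≈ 366.
Total lost output = 1134 + 754 + 548 + 366 = 2802 billion.

$2,802 billion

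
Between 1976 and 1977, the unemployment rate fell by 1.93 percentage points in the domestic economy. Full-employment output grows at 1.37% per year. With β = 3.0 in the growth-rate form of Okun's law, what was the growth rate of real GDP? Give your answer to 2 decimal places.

Growth-rate Okun's law: g_Y = g_Y* - β × Δu.
g_Y = 1.37 - 3.0 × (-1.93) = 1.37 + 5.79 = 7.16%, i.e. 7.16% to 2 d.p.

7.16%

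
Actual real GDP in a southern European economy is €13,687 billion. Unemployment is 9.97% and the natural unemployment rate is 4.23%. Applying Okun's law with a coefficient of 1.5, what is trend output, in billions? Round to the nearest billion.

€14,976 billion

Unemployment gap = 9.97 - 4.23 = 5.74 points, so output gap = -1.5 × 5.74 = -8.61%.
Since Y = Y* × (1 + gap/100), Y* = 13687/0.9139 ≈ 14976 billion.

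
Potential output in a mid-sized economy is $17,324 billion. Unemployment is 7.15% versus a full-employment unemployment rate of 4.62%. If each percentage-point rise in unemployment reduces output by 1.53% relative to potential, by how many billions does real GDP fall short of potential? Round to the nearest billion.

Output gap = -1.53 × (7.15 - 4.62) = -1.53 × 2.53 = -3.8709%.
Actual GDP ≈ 17324 × 0.961291 ≈ 16653 billion, so the shortfall is 17324 - 16653 = 671 billion.

$671 billion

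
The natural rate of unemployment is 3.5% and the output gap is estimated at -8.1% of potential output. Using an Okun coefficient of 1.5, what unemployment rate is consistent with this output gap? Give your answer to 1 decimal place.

From Okun's law, u - u* = -(output gap)/β = -(-8.1)/1.5 = 5.4 points.
So u = 3.5 + 5.4 = 8.9%.

8.9%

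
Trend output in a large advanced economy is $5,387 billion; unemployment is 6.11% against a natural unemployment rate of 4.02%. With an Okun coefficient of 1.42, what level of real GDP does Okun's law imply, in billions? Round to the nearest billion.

Unemployment gap = 6.11 - 4.02 = 2.09 points, so the output gap is -1.42 × 2.09 = -2.9678%.
Actual GDP = 5387 × (1 - 2.9678/100) = 5387 × 0.970322 ≈ 5227 billion.

$5,227 billion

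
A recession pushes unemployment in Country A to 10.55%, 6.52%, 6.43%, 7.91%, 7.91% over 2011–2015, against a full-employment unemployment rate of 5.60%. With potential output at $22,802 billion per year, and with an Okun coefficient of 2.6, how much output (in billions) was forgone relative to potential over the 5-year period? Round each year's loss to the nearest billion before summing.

$6,710 billion

Year 2011: gap = -2.6 × (10.55 - 5.6) = -12.87%, loss ≈ 22802 × 12.87/100 ≈ 2935.
Year 2012: gap = -2.6 × (6.52 - 5.6) = -2.392%, loss ≈ 22802 × 2.392/100 ≈ 545.
Year 2013: gap = -2.6 × (6.43 - 5.6) = -2.158%, loss ≈ 22802 × 2.158/100 ≈ 492.
Year 2014: gap = -2.6 × (7.91 - 5.6) = -6.006%, loss ≈ 22802 × 6.006/100 ≈ 1369.
Year 2015: gap = -2.6 × (7.91 - 5.6) = -6.006%, loss ≈ 22802 × 6.006/100 ≈ 1369.
Total lost output = 2935 + 545 + 492 + 1369 + 1369 = 6710 billion.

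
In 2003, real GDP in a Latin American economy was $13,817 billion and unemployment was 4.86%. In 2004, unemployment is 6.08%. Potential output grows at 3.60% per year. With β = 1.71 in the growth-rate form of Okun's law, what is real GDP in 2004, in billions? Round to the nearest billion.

Δu = 6.08 - 4.86 = 1.22 points.
Okun's law (growth form): g_Y = g_Y* - β × Δu = 3.60 - 1.71 × (1.22) = 3.6 - 2.0862 = 1.5138%.
Real GDP in the next year = 13817 × (1 + 1.5138/100) = 13817 × 1.015138 ≈ 14026 billion.

$14,026 billion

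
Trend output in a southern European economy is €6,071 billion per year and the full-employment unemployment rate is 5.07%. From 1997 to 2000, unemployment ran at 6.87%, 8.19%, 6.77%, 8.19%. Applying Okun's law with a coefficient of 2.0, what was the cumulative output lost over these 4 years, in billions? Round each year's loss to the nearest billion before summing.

€1,183 billion

Year 1997: gap = -2.0 × (6.87 - 5.07) = -3.6%, loss ≈ 6071 × 3.6/100 ≈ 219.
Year 1998: gap = -2.0 × (8.19 - 5.07) = -6.24%, loss ≈ 6071 × 6.24/100 ≈ 379.
Year 1999: gap = -2.0 × (6.77 - 5.07) = -3.4%, loss ≈ 6071 × 3.4/100 ≈ 206.
Year 2000: gap = -2.0 × (8.19 - 5.07) = -6.24%, loss ≈ 6071 × 6.24/100 ≈ 379.
Total lost output = 219 + 379 + 206 + 379 = 1183 billion.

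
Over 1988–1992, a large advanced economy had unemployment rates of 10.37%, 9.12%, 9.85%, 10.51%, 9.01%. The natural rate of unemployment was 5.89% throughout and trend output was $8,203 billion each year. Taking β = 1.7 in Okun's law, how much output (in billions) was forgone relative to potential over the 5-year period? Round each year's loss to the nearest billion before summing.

Year 1988: gap = -1.7 × (10.37 - 5.89) = -7.616%, loss ≈ 8203 × 7.616/100 ≈ 625.
Year 1989: gap = -1.7 × (9.12 - 5.89) = -5.491%, loss ≈ 8203 × 5.491/100 ≈ 450.
Year 1990: gap = -1.7 × (9.85 - 5.89) = -6.732%, loss ≈ 8203 × 6.732/100 ≈ 552.
Year 1991: gap = -1.7 × (10.51 - 5.89) = -7.854%, loss ≈ 8203 × 7.854/100 ≈ 644.
Year 1992: gap = -1.7 × (9.01 - 5.89) = -5.304%, loss ≈ 8203 × 5.304/100 ≈ 435.
Total lost output = 625 + 450 + 552 + 644 + 435 = 2706 billion.

$2,706 billion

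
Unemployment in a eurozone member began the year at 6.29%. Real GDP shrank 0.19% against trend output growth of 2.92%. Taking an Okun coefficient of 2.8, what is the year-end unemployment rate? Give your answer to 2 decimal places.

7.40%

Growth-rate Okun's law: g_Y = g_Y* - β × Δu, so Δu = (g_Y* - g_Y)/β.
Δu = (2.92 + 0.19)/2.8 = 3.11/2.8 = 1.11 percentage points.
Year-end unemployment = 6.29 + 1.11 = 7.40%.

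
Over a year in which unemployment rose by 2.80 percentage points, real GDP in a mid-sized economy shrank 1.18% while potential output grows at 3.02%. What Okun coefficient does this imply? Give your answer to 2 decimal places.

β ≈ 1.50

Growth form: g_Y = g_Y* - β × Δu, so β = (g_Y* - g_Y)/Δu.
β = (3.02 + 1.18)/2.80 = 4.2/2.80 = 1.50.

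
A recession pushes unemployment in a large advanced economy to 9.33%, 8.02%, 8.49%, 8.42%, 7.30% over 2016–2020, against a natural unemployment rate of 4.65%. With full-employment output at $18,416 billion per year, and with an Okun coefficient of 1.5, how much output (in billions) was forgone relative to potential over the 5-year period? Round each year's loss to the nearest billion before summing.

$5,058 billion

Year 2016: gap = -1.5 × (9.33 - 4.65) = -7.02%, loss ≈ 18416 × 7.02/100 ≈ 1293.
Year 2017: gap = -1.5 × (8.02 - 4.65) = -5.055%, loss ≈ 18416 × 5.055/100 ≈ 931.
Year 2018: gap = -1.5 × (8.49 - 4.65) = -5.76%, loss ≈ 18416 × 5.76/100 ≈ 1061.
Year 2019: gap = -1.5 × (8.42 - 4.65) = -5.655%, loss ≈ 18416 × 5.655/100 ≈ 1041.
Year 2020: gap = -1.5 × (7.3 - 4.65) = -3.975%, loss ≈ 18416 × 3.975/100 ≈ 732.
Total lost output = 1293 + 931 + 1061 + 1041 + 732 = 5058 billion.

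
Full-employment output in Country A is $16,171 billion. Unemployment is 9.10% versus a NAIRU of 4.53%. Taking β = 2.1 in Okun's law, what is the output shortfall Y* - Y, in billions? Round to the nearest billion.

Output gap = -2.1 × (9.1 - 4.53) = -2.1 × 4.57 = -9.597%.
Actual GDP ≈ 16171 × 0.90403 ≈ 14619 billion, so the shortfall is 16171 - 14619 = 1552 billion.

$1,552 billion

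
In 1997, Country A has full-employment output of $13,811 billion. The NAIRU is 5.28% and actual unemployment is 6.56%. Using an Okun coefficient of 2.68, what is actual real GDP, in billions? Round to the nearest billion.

$13,337 billion

Unemployment gap = 6.56 - 5.28 = 1.28 points, so the output gap is -2.68 × 1.28 = -3.4304%.
Actual GDP = 13811 × (1 - 3.4304/100) = 13811 × 0.965696 ≈ 13337 billion.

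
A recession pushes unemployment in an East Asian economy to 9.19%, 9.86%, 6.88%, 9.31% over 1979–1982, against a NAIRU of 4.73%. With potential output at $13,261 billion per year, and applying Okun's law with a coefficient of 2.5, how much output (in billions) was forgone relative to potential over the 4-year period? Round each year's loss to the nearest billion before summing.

Year 1979: gap = -2.5 × (9.19 - 4.73) = -11.15%, loss ≈ 13261 × 11.15/100 ≈ 1479.
Year 1980: gap = -2.5 × (9.86 - 4.73) = -12.825%, loss ≈ 13261 × 12.825/100 ≈ 1701.
Year 1981: gap = -2.5 × (6.88 - 4.73) = -5.375%, loss ≈ 13261 × 5.375/100 ≈ 713.
Year 1982: gap = -2.5 × (9.31 - 4.73) = -11.45%, loss ≈ 13261 × 11.45/100 ≈ 1518.
Total lost output = 1479 + 1701 + 713 + 1518 = 5411 billion.

$5,411 billion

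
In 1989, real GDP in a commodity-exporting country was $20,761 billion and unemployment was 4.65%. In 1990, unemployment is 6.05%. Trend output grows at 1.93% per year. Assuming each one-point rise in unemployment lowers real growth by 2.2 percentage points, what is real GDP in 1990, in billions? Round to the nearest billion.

Δu = 6.05 - 4.65 = 1.4 points.
Okun's law (growth form): g_Y = g_Y* - β × Δu = 1.93 - 2.2 × (1.40) = 1.93 - 3.08 = -1.15%.
Real GDP in the next year = 20761 × (1 - 1.15/100) = 20761 × 0.9885 ≈ 20522 billion.

$20,522 billion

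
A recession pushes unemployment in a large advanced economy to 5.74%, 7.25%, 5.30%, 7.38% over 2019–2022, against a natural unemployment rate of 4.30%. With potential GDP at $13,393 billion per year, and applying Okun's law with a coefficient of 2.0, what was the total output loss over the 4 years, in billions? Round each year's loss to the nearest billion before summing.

Year 2019: gap = -2.0 × (5.74 - 4.3) = -2.88%, loss ≈ 13393 × 2.88/100 ≈ 386.
Year 2020: gap = -2.0 × (7.25 - 4.3) = -5.9%, loss ≈ 13393 × 5.9/100 ≈ 790.
Year 2021: gap = -2.0 × (5.3 - 4.3) = -2%, loss ≈ 13393 × 2/100 ≈ 268.
Year 2022: gap = -2.0 × (7.38 - 4.3) = -6.16%, loss ≈ 13393 × 6.16/100 ≈ 825.
Total lost output = 386 + 790 + 268 + 825 = 2269 billion.

$2,269 billion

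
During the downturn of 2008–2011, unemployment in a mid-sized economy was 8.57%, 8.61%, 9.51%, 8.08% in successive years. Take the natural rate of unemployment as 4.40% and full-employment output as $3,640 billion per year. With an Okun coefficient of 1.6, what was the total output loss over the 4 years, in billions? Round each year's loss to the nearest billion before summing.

$1,000 billion

Year 2008: gap = -1.6 × (8.57 - 4.4) = -6.672%, loss ≈ 3640 × 6.672/100 ≈ 243.
Year 2009: gap = -1.6 × (8.61 - 4.4) = -6.736%, loss ≈ 3640 × 6.736/100 ≈ 245.
Year 2010: gap = -1.6 × (9.51 - 4.4) = -8.176%, loss ≈ 3640 × 8.176/100 ≈ 298.
Year 2011: gap = -1.6 × (8.08 - 4.4) = -5.888%, loss ≈ 3640 × 5.888/100 ≈ 214.
Total lost output = 243 + 245 + 298 + 214 = 1000 billion.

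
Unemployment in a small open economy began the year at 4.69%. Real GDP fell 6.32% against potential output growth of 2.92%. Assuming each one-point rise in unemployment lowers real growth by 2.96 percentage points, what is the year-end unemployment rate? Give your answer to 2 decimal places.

7.81%

Growth-rate Okun's law: g_Y = g_Y* - β × Δu, so Δu = (g_Y* - g_Y)/β.
Δu = (2.92 + 6.32)/2.96 = 9.24/2.96 = 3.12 percentage points.
Year-end unemployment = 4.69 + 3.12 = 7.81%.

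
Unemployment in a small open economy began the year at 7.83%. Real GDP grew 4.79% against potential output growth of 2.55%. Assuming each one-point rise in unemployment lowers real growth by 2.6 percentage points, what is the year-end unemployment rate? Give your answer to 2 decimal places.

Growth-rate Okun's law: g_Y = g_Y* - β × Δu, so Δu = (g_Y* - g_Y)/β.
Δu = (2.55 - 4.79)/2.6 = -2.24/2.6 = -0.86 percentage points.
Year-end unemployment = 7.83 - 0.86 = 6.97%.

6.97%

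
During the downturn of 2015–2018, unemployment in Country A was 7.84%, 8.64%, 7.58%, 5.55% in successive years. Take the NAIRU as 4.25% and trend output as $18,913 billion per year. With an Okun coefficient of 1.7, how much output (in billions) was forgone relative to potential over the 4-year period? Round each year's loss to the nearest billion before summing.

Year 2015: gap = -1.7 × (7.84 - 4.25) = -6.103%, loss ≈ 18913 × 6.103/100 ≈ 1154.
Year 2016: gap = -1.7 × (8.64 - 4.25) = -7.463%, loss ≈ 18913 × 7.463/100 ≈ 1411.
Year 2017: gap = -1.7 × (7.58 - 4.25) = -5.661%, loss ≈ 18913 × 5.661/100 ≈ 1071.
Year 2018: gap = -1.7 × (5.55 - 4.25) = -2.21%, loss ≈ 18913 × 2.21/100 ≈ 418.
Total lost output = 1154 + 1411 + 1071 + 418 = 4054 billion.

$4,054 billion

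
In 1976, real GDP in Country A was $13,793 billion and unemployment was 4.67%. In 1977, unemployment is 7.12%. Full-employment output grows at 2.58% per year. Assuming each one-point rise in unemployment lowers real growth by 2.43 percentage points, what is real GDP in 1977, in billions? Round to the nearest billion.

$13,328 billion

Δu = 7.12 - 4.67 = 2.45 points.
Okun's law (growth form): g_Y = g_Y* - β × Δu = 2.58 - 2.43 × (2.45) = 2.58 - 5.9535 = -3.3735%.
Real GDP in the next year = 13793 × (1 - 3.3735/100) = 13793 × 0.966265 ≈ 13328 billion.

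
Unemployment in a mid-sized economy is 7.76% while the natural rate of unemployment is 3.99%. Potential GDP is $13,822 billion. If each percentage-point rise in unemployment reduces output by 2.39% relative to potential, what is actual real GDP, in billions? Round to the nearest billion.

Unemployment gap = 7.76 - 3.99 = 3.77 points, so the output gap is -2.39 × 3.77 = -9.0103%.
Actual GDP = 13822 × (1 - 9.0103/100) = 13822 × 0.909897 ≈ 12577 billion.

$12,577 billion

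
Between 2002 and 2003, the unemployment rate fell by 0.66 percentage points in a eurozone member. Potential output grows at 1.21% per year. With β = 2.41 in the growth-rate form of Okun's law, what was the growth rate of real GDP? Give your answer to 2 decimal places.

2.80%

Growth-rate Okun's law: g_Y = g_Y* - β × Δu.
g_Y = 1.21 - 2.41 × (-0.66) = 1.21 + 1.5906 = 2.8006%, i.e. 2.80% to 2 d.p.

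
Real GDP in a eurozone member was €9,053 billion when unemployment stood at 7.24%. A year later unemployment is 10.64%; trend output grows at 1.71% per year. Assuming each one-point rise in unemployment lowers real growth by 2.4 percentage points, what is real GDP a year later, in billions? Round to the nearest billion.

Δu = 10.64 - 7.24 = 3.4 points.
Okun's law (growth form): g_Y = g_Y* - β × Δu = 1.71 - 2.4 × (3.40) = 1.71 - 8.16 = -6.45%.
Real GDP in the next year = 9053 × (1 - 6.45/100) = 9053 × 0.9355 ≈ 8469 billion.

€8,469 billion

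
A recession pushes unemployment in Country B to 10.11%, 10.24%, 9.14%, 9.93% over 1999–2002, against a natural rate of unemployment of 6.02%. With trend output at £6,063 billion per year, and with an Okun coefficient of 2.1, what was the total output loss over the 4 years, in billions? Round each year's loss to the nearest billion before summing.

Year 1999: gap = -2.1 × (10.11 - 6.02) = -8.589%, loss ≈ 6063 × 8.589/100 ≈ 521.
Year 2000: gap = -2.1 × (10.24 - 6.02) = -8.862%, loss ≈ 6063 × 8.862/100 ≈ 537.
Year 2001: gap = -2.1 × (9.14 - 6.02) = -6.552%, loss ≈ 6063 × 6.552/100 ≈ 397.
Year 2002: gap = -2.1 × (9.93 - 6.02) = -8.211%, loss ≈ 6063 × 8.211/100 ≈ 498.
Total lost output = 521 + 537 + 397 + 498 = 1953 billion.

£1,953 billion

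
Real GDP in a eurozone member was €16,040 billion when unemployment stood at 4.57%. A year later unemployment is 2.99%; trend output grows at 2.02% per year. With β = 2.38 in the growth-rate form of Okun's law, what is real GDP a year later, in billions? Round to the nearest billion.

Δu = 2.99 - 4.57 = -1.58 points.
Okun's law (growth form): g_Y = g_Y* - β × Δu = 2.02 - 2.38 × (-1.58) = 2.02 + 3.7604 = 5.7804%.
Real GDP in the next year = 16040 × (1 + 5.7804/100) = 16040 × 1.057804 ≈ 16967 billion.

€16,967 billion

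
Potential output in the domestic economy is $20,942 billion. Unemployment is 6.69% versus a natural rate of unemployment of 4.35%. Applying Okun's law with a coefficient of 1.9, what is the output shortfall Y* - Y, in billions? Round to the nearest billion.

Output gap = -1.9 × (6.69 - 4.35) = -1.9 × 2.34 = -4.446%.
Actual GDP ≈ 20942 × 0.95554 ≈ 20011 billion, so the shortfall is 20942 - 20011 = 931 billion.

$931 billion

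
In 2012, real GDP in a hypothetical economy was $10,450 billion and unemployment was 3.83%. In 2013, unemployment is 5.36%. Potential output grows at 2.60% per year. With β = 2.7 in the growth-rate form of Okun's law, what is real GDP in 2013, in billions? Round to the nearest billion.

$10,290 billion

Δu = 5.36 - 3.83 = 1.53 points.
Okun's law (growth form): g_Y = g_Y* - β × Δu = 2.60 - 2.7 × (1.53) = 2.6 - 4.131 = -1.531%.
Real GDP in the next year = 10450 × (1 - 1.531/100) = 10450 × 0.98469 ≈ 10290 billion.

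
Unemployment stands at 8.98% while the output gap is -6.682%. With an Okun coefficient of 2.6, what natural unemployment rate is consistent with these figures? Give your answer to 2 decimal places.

6.41%

From Okun's law, u - u* = -(output gap)/β = -(-6.682)/2.6 = 2.57 points.
So u* = 8.98 - 2.57 = 6.41%.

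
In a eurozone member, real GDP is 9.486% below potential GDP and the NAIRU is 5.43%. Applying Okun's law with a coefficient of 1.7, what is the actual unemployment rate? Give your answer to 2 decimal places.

11.01%

From Okun's law, u - u* = -(output gap)/β = -(-9.486)/1.7 = 5.58 points.
So u = 5.43 + 5.58 = 11.01%.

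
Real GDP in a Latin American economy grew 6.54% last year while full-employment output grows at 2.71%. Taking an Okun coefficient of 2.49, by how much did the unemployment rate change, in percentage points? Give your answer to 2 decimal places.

Growth-rate Okun's law: g_Y = g_Y* - β × Δu, so Δu = (g_Y* - g_Y)/β.
Δu = (2.71 - 6.54)/2.49 = -3.83/2.49 = -1.54 percentage points.

-1.54 percentage points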